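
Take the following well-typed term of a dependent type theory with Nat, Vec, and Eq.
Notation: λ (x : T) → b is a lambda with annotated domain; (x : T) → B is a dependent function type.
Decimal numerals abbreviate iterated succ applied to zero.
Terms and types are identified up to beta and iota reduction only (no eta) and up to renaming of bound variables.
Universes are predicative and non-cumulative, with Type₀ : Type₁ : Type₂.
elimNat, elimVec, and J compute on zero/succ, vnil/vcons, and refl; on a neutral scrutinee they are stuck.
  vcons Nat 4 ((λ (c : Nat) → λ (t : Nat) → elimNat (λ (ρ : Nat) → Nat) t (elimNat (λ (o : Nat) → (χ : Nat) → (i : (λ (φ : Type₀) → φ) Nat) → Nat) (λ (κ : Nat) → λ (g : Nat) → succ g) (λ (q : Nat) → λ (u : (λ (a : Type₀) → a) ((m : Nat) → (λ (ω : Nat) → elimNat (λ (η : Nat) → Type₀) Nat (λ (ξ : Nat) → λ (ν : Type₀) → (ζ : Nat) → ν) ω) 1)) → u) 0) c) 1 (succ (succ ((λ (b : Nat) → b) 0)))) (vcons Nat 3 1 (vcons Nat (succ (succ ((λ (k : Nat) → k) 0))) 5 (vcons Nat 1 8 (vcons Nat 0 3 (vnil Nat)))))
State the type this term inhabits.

inferred type:
  Vec Nat 5


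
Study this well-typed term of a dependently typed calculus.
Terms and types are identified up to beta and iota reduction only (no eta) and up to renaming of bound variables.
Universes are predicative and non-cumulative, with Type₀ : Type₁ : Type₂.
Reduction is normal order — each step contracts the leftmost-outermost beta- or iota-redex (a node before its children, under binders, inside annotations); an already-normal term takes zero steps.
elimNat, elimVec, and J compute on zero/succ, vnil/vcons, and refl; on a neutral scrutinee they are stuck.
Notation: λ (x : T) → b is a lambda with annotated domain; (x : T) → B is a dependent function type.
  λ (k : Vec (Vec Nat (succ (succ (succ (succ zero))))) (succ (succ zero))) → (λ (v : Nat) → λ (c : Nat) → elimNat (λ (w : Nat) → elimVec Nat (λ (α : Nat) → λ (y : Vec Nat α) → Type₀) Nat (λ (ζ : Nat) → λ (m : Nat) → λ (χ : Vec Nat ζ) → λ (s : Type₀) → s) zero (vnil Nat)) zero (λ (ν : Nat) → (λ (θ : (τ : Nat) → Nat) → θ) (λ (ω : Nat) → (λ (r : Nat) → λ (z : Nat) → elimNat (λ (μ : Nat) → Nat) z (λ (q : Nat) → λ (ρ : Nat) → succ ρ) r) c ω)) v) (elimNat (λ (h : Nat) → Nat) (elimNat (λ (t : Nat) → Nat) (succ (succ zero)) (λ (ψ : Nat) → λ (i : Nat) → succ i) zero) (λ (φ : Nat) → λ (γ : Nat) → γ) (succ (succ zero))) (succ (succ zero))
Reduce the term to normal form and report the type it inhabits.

reduced normal form:
  λ (k : Vec (Vec Nat (succ (succ (succ (succ zero))))) (succ (succ zero))) → succ (succ (succ (succ zero)))
inferred type:
  (k : Vec (Vec Nat (succ (succ (succ (succ zero))))) (succ (succ zero))) → Nat


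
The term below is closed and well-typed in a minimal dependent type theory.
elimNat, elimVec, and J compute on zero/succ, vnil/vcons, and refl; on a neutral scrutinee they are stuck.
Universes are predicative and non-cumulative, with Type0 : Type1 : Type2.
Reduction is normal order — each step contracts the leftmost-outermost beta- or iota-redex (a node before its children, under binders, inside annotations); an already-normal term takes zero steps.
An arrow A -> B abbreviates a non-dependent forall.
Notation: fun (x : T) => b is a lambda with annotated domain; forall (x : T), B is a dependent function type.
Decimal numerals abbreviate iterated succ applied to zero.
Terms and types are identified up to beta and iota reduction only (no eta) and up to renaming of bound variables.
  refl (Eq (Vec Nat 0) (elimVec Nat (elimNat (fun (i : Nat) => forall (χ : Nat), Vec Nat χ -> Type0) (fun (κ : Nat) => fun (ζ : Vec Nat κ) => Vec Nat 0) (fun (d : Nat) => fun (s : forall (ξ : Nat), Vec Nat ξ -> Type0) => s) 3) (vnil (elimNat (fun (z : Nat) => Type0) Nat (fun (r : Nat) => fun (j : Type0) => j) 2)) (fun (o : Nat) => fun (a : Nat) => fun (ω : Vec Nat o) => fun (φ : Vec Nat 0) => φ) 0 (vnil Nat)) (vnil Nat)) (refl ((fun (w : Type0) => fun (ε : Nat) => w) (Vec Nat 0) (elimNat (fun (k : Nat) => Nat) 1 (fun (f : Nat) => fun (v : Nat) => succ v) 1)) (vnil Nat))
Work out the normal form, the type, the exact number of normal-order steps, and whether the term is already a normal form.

normal form:
  refl (Eq (Vec Nat 0) (vnil Nat) (vnil Nat)) (refl (Vec Nat 0) (vnil Nat))
the term's type:
  Eq (Eq (Vec Nat 0) (vnil Nat) (vnil Nat)) (refl (Vec Nat 0) (vnil Nat)) (refl (Vec Nat 0) (vnil Nat))
reduction steps (normal order): 10
already normal: no
first redex: an elimVec iota-redex


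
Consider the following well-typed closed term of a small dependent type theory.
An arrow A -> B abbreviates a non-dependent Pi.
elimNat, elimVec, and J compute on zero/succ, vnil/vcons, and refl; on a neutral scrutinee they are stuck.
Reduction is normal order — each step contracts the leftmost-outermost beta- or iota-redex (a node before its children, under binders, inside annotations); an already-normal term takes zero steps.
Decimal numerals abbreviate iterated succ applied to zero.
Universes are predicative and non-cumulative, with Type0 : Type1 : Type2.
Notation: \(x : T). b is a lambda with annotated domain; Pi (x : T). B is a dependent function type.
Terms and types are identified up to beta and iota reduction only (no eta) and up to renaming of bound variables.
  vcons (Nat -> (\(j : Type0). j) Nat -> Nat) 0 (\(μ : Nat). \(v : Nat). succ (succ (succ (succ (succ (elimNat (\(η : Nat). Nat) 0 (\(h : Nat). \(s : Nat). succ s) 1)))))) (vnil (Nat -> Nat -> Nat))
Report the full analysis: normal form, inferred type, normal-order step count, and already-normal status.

reduced normal form:
  vcons (Nat -> Nat -> Nat) 0 (\(j : Nat). \(μ : Nat). 6) (vnil (Nat -> Nat -> Nat))
inferred type:
  Vec (Nat -> Nat -> Nat) 1
steps to reach normal form (normal order): 5
term was already normal: no
first contracted redex: a beta-redex


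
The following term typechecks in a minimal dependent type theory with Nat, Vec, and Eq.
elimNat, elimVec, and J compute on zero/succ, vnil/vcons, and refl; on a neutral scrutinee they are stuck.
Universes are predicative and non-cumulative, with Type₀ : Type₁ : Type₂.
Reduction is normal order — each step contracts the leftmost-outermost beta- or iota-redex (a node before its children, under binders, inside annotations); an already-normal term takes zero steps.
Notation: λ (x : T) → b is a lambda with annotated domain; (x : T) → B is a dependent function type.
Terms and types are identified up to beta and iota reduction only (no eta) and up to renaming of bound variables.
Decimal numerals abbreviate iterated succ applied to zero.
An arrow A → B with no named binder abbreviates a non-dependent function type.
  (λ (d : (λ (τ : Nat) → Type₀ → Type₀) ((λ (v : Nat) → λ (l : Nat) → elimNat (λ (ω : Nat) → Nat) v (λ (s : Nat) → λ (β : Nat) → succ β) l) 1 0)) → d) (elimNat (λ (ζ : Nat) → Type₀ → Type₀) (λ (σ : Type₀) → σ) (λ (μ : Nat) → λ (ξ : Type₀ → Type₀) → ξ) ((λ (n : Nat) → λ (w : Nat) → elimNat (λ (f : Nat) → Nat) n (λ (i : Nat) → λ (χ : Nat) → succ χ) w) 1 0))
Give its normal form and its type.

normal form:
  λ (d : Type₀) → d
type:
  Type₀ → Type₀
observation: the term reaches its normal form after 8 normal-order steps.


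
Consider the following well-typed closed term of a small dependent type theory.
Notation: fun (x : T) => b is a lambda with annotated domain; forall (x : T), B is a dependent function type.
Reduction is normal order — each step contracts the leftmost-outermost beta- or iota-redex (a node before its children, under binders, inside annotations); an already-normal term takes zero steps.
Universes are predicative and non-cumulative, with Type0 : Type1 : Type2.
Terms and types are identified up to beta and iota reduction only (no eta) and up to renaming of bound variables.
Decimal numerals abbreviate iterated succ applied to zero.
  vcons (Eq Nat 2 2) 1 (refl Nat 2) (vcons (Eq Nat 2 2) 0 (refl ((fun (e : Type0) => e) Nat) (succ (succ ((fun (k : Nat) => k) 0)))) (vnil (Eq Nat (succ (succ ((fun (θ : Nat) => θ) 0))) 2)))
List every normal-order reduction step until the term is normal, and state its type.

normal-order reduction:
  vcons (Eq Nat 2 2) 1 (refl Nat 2) (vcons (Eq Nat 2 2) 0 (refl ((fun (e : Type0) => e) Nat) (succ (succ ((fun (k : Nat) => k) 0)))) (vnil (Eq Nat (succ (succ ((fun (θ : Nat) => θ) 0))) 2)))
  ~> vcons (Eq Nat 2 2) 1 (refl Nat 2) (vcons (Eq Nat 2 2) 0 (refl Nat (succ (succ ((fun (e : Nat) => e) 0)))) (vnil (Eq Nat (succ (succ ((fun (k : Nat) => k) 0))) 2)))
  ~> vcons (Eq Nat 2 2) 1 (refl Nat 2) (vcons (Eq Nat 2 2) 0 (refl Nat 2) (vnil (Eq Nat (succ (succ ((fun (e : Nat) => e) 0))) 2)))
  ~> vcons (Eq Nat 2 2) 1 (refl Nat 2) (vcons (Eq Nat 2 2) 0 (refl Nat 2) (vnil (Eq Nat 2 2)))
inferred type:
  Vec (Eq Nat 2 2) 2


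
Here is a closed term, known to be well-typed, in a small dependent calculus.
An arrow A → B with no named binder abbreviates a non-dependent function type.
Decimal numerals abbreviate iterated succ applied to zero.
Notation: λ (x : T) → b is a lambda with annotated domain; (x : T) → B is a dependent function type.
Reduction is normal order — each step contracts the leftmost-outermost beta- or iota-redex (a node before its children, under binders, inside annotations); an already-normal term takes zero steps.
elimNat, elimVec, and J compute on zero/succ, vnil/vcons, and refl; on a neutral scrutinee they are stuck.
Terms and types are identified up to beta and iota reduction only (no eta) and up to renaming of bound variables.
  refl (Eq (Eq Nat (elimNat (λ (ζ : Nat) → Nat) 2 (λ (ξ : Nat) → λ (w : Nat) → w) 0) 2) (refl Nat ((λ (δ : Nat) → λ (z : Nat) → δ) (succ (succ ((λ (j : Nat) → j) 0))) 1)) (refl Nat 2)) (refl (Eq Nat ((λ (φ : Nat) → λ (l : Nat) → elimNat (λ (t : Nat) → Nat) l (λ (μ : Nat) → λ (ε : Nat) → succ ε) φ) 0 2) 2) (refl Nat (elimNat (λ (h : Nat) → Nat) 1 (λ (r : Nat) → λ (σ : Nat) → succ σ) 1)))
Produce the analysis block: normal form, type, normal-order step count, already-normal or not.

reduced normal form:
  refl (Eq (Eq Nat 2 2) (refl Nat 2) (refl Nat 2)) (refl (Eq Nat 2 2) (refl Nat 2))
the term's type:
  Eq (Eq (Eq Nat 2 2) (refl Nat 2) (refl Nat 2)) (refl (Eq Nat 2 2) (refl Nat 2)) (refl (Eq Nat 2 2) (refl Nat 2))
steps to reach normal form (normal order): 11
started in normal form: no
first redex: an elimNat iota-redex


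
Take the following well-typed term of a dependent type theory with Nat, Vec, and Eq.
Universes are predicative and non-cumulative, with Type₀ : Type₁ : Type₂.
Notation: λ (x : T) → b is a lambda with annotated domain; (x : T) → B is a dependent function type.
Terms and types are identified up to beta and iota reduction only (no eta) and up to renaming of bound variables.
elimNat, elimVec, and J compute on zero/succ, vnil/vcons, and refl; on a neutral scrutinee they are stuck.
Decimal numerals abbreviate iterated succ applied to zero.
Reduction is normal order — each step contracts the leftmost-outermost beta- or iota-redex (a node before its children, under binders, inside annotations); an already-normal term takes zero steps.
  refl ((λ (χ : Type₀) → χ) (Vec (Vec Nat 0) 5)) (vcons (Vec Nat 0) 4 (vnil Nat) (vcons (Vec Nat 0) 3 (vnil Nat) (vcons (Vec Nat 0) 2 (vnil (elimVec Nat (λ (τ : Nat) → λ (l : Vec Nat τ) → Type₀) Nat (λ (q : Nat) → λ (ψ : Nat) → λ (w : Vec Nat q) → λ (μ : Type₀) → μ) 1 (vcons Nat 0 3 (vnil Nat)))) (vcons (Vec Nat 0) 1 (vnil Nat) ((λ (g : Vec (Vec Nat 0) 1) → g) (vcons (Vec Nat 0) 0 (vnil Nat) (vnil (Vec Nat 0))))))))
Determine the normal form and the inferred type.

reduced normal form:
  refl (Vec (Vec Nat 0) 5) (vcons (Vec Nat 0) 4 (vnil Nat) (vcons (Vec Nat 0) 3 (vnil Nat) (vcons (Vec Nat 0) 2 (vnil Nat) (vcons (Vec Nat 0) 1 (vnil Nat) (vcons (Vec Nat 0) 0 (vnil Nat) (vnil (Vec Nat 0)))))))
type:
  Eq (Vec (Vec Nat 0) 5) (vcons (Vec Nat 0) 4 (vnil Nat) (vcons (Vec Nat 0) 3 (vnil Nat) (vcons (Vec Nat 0) 2 (vnil Nat) (vcons (Vec Nat 0) 1 (vnil Nat) (vcons (Vec Nat 0) 0 (vnil Nat) (vnil (Vec Nat 0))))))) (vcons (Vec Nat 0) 4 (vnil Nat) (vcons (Vec Nat 0) 3 (vnil Nat) (vcons (Vec Nat 0) 2 (vnil Nat) (vcons (Vec Nat 0) 1 (vnil Nat) (vcons (Vec Nat 0) 0 (vnil Nat) (vnil (Vec Nat 0)))))))


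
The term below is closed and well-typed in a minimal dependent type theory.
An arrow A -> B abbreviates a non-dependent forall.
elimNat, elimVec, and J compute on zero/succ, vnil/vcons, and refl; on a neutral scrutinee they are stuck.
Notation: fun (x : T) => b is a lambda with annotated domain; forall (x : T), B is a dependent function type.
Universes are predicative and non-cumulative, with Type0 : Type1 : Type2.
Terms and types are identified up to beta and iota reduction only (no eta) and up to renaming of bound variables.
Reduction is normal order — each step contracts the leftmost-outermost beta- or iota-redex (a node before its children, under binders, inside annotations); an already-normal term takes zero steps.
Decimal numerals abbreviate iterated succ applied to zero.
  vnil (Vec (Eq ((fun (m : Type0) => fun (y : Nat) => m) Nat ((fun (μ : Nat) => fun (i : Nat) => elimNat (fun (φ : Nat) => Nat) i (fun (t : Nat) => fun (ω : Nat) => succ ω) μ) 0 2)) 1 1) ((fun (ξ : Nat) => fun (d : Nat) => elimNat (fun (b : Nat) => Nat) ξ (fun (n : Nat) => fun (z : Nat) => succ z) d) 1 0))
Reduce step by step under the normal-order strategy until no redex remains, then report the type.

reduction (normal order):
  vnil (Vec (Eq ((fun (m : Type0) => fun (y : Nat) => m) Nat ((fun (μ : Nat) => fun (i : Nat) => elimNat (fun (φ : Nat) => Nat) i (fun (t : Nat) => fun (ω : Nat) => succ ω) μ) 0 2)) 1 1) ((fun (ξ : Nat) => fun (d : Nat) => elimNat (fun (b : Nat) => Nat) ξ (fun (n : Nat) => fun (z : Nat) => succ z) d) 1 0))
  ~> vnil (Vec (Eq ((fun (m : Nat) => Nat) ((fun (y : Nat) => fun (μ : Nat) => elimNat (fun (i : Nat) => Nat) μ (fun (φ : Nat) => fun (t : Nat) => succ t) y) 0 2)) 1 1) ((fun (ω : Nat) => fun (ξ : Nat) => elimNat (fun (d : Nat) => Nat) ω (fun (b : Nat) => fun (n : Nat) => succ n) ξ) 1 0))
  ~> vnil (Vec (Eq Nat 1 1) ((fun (m : Nat) => fun (y : Nat) => elimNat (fun (μ : Nat) => Nat) m (fun (i : Nat) => fun (φ : Nat) => succ φ) y) 1 0))
  ~> vnil (Vec (Eq Nat 1 1) ((fun (m : Nat) => elimNat (fun (y : Nat) => Nat) 1 (fun (μ : Nat) => fun (i : Nat) => succ i) m) 0))
  ~> vnil (Vec (Eq Nat 1 1) (elimNat (fun (m : Nat) => Nat) 1 (fun (y : Nat) => fun (μ : Nat) => succ μ) 0))
  ~> vnil (Vec (Eq Nat 1 1) 1)
type:
  Vec (Vec (Eq Nat 1 1) 1) 0


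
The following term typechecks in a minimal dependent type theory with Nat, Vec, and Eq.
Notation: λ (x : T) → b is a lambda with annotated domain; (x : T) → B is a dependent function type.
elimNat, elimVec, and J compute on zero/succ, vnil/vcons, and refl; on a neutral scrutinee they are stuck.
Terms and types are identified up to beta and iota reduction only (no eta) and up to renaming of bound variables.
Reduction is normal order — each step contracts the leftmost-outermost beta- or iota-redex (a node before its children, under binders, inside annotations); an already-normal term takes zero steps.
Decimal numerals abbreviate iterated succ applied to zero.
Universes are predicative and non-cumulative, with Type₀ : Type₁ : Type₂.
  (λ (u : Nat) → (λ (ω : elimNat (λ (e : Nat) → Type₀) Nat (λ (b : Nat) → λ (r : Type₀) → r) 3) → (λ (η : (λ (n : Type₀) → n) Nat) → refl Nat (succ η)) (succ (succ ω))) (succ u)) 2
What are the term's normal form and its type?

resulting normal form:
  refl Nat 6
type:
  Eq Nat 6 6
observation: normalization takes exactly 3 steps under the normal-order strategy.


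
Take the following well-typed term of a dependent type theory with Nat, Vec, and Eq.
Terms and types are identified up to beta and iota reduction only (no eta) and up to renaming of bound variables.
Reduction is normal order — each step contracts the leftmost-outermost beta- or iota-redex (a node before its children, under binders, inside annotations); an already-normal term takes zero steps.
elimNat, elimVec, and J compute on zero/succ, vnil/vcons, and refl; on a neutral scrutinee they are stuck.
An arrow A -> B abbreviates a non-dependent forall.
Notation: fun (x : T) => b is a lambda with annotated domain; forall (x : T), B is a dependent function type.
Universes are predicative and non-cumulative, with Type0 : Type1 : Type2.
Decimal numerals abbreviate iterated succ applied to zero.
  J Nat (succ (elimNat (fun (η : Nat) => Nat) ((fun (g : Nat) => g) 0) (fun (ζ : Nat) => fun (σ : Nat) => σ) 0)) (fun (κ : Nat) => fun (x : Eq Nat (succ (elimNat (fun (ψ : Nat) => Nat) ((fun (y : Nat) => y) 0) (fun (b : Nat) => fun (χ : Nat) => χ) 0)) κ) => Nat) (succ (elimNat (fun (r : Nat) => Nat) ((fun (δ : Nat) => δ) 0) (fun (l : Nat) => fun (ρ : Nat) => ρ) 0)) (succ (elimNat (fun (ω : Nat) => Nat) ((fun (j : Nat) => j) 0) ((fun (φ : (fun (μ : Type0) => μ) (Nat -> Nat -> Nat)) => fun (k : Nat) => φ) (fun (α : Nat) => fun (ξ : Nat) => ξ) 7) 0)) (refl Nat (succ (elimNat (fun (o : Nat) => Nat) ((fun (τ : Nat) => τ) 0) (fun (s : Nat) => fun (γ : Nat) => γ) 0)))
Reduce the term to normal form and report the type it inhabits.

resulting normal form:
  1
the term's type:
  Nat
observation: 3 normal-order steps separate the term from its normal form.


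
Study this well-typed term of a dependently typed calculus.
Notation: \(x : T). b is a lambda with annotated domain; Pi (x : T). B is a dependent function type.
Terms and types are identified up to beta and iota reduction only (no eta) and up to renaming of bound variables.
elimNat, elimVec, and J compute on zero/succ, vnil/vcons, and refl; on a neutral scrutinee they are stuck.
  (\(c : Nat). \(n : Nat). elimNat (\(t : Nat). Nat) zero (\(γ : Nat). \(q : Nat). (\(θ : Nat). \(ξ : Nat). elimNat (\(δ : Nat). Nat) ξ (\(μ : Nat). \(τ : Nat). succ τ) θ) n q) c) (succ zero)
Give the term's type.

type:
  Pi (c : Nat). Nat


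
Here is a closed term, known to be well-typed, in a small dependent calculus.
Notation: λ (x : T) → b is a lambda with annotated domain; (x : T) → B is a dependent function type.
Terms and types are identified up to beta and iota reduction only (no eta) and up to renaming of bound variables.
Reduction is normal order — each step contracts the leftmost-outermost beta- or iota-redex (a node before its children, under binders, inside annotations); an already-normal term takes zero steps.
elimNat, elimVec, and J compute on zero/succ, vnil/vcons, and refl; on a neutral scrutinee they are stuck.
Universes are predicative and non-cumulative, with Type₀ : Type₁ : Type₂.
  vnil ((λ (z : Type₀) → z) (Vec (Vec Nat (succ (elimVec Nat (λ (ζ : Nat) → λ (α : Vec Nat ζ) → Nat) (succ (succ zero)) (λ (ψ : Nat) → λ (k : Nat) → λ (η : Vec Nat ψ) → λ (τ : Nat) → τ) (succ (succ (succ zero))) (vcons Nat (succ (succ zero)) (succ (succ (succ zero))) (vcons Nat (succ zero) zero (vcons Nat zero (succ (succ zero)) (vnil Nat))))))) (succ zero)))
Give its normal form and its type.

reduced normal form:
  vnil (Vec (Vec Nat (succ (succ (succ zero)))) (succ zero))
the term's type:
  Vec (Vec (Vec Nat (succ (succ (succ zero)))) (succ zero)) zero
observation: the first redex contracted is a beta-redex; the normal form is reached in 17 normal-order steps.


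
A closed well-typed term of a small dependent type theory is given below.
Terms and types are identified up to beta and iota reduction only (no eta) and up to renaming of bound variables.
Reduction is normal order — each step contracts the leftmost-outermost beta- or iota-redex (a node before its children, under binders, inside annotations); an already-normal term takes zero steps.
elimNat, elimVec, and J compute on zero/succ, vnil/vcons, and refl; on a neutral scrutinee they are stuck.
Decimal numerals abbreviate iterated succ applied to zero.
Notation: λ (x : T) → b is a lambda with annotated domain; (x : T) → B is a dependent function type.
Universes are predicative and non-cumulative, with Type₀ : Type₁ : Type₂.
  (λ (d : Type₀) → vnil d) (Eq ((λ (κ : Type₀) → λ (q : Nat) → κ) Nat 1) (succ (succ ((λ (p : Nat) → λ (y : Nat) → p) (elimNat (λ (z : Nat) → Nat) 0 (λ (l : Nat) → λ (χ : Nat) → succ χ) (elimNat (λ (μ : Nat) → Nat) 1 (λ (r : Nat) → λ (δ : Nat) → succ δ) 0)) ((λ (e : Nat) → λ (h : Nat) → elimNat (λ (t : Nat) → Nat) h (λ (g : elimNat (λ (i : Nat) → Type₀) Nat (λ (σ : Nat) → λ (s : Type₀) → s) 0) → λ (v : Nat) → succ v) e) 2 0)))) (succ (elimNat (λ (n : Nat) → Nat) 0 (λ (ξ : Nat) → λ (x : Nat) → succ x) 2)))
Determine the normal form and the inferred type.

reduced normal form:
  vnil (Eq Nat 3 3)
type:
  Vec (Eq Nat 3 3) 0
observation: reduction starts at a beta-redex, and 17 normal-order steps reach the normal form.


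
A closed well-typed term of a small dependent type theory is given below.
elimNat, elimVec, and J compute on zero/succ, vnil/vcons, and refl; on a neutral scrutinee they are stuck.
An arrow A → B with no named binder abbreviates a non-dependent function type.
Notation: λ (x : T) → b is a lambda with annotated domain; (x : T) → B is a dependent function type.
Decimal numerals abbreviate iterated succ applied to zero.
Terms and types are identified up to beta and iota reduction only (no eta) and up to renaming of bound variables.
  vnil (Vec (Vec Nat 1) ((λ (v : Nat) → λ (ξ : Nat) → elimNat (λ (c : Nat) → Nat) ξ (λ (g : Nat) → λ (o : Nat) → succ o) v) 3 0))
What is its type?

type:
  Vec (Vec (Vec Nat 1) 3) 0


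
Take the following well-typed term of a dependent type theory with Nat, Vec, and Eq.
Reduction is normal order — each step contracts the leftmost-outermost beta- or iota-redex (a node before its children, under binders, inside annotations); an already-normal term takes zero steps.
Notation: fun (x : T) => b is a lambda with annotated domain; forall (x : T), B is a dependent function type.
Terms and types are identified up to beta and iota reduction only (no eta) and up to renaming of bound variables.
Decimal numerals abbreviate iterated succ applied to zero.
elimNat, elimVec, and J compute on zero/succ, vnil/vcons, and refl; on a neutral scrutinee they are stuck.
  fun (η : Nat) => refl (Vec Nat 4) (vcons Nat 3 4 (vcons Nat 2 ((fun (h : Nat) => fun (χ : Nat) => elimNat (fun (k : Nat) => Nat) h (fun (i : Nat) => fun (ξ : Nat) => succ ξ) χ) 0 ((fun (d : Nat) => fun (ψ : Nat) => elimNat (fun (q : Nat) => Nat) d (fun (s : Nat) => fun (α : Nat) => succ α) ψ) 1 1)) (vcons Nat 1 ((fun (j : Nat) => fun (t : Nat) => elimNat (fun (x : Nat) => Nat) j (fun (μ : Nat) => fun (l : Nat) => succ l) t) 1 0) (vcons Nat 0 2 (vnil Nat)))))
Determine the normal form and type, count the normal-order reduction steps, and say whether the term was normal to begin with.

resulting normal form:
  fun (η : Nat) => refl (Vec Nat 4) (vcons Nat 3 4 (vcons Nat 2 2 (vcons Nat 1 1 (vcons Nat 0 2 (vnil Nat)))))
the term's type:
  forall (η : Nat), Eq (Vec Nat 4) (vcons Nat 3 4 (vcons Nat 2 2 (vcons Nat 1 1 (vcons Nat 0 2 (vnil Nat))))) (vcons Nat 3 4 (vcons Nat 2 2 (vcons Nat 1 1 (vcons Nat 0 2 (vnil Nat)))))
steps to reach normal form (normal order): 18
already normal: no
first contracted redex: a beta-redex


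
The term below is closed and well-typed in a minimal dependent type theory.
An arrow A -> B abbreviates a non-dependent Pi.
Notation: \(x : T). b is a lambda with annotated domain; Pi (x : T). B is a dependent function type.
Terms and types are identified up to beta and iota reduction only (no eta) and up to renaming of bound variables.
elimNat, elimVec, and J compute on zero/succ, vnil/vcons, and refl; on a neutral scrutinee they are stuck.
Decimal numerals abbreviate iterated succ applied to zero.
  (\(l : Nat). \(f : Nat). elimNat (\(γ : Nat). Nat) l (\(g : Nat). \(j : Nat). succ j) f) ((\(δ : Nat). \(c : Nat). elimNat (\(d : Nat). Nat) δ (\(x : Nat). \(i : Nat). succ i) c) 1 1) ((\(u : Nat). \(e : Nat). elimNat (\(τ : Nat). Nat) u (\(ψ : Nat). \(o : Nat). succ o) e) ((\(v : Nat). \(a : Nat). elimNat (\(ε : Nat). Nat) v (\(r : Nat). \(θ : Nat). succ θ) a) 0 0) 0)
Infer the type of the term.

type:
  Nat


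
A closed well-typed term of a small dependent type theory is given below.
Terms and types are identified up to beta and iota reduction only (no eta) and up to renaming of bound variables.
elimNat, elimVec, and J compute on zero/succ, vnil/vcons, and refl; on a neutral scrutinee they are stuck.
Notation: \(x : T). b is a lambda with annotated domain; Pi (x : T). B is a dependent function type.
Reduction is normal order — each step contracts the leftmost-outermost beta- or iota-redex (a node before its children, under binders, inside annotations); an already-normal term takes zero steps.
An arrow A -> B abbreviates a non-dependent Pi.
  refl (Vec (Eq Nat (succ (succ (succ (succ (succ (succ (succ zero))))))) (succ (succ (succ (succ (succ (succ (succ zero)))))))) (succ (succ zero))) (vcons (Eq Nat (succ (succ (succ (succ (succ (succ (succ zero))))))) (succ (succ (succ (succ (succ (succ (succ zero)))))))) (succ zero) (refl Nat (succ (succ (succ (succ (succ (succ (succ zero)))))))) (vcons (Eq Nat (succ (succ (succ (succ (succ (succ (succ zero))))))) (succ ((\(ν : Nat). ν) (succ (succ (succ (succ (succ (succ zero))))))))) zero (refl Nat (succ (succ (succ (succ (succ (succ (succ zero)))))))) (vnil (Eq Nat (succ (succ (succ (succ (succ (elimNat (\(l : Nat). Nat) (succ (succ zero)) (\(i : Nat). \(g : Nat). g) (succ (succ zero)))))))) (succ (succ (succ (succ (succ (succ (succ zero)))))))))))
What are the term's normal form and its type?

normal form:
  refl (Vec (Eq Nat (succ (succ (succ (succ (succ (succ (succ zero))))))) (succ (succ (succ (succ (succ (succ (succ zero)))))))) (succ (succ zero))) (vcons (Eq Nat (succ (succ (succ (succ (succ (succ (succ zero))))))) (succ (succ (succ (succ (succ (succ (succ zero)))))))) (succ zero) (refl Nat (succ (succ (succ (succ (succ (succ (succ zero)))))))) (vcons (Eq Nat (succ (succ (succ (succ (succ (succ (succ zero))))))) (succ (succ (succ (succ (succ (succ (succ zero)))))))) zero (refl Nat (succ (succ (succ (succ (succ (succ (succ zero)))))))) (vnil (Eq Nat (succ (succ (succ (succ (succ (succ (succ zero))))))) (succ (succ (succ (succ (succ (succ (succ zero)))))))))))
the term's type:
  Eq (Vec (Eq Nat (succ (succ (succ (succ (succ (succ (succ zero))))))) (succ (succ (succ (succ (succ (succ (succ zero)))))))) (succ (succ zero))) (vcons (Eq Nat (succ (succ (succ (succ (succ (succ (succ zero))))))) (succ (succ (succ (succ (succ (succ (succ zero)))))))) (succ zero) (refl Nat (succ (succ (succ (succ (succ (succ (succ zero)))))))) (vcons (Eq Nat (succ (succ (succ (succ (succ (succ (succ zero))))))) (succ (succ (succ (succ (succ (succ (succ zero)))))))) zero (refl Nat (succ (succ (succ (succ (succ (succ (succ zero)))))))) (vnil (Eq Nat (succ (succ (succ (succ (succ (succ (succ zero))))))) (succ (succ (succ (succ (succ (succ (succ zero))))))))))) (vcons (Eq Nat (succ (succ (succ (succ (succ (succ (succ zero))))))) (succ (succ (succ (succ (succ (succ (succ zero)))))))) (succ zero) (refl Nat (succ (succ (succ (succ (succ (succ (succ zero)))))))) (vcons (Eq Nat (succ (succ (succ (succ (succ (succ (succ zero))))))) (succ (succ (succ (succ (succ (succ (succ zero)))))))) zero (refl Nat (succ (succ (succ (succ (succ (succ (succ zero)))))))) (vnil (Eq Nat (succ (succ (succ (succ (succ (succ (succ zero))))))) (succ (succ (succ (succ (succ (succ (succ zero)))))))))))
observation: reduction starts at a beta-redex, and 8 normal-order steps reach the normal form.


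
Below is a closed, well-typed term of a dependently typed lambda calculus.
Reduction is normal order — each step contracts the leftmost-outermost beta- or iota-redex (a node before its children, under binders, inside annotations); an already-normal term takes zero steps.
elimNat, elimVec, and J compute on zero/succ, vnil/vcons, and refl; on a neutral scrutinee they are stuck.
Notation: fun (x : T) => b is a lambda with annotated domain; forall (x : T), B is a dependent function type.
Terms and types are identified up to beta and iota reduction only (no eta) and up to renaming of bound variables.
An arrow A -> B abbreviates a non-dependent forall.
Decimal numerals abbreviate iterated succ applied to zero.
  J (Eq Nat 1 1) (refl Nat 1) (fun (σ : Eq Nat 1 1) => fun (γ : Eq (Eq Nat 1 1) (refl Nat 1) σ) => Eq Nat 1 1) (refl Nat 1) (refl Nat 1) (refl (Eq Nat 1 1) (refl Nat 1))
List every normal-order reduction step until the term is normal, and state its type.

reduction (normal order):
  J (Eq Nat 1 1) (refl Nat 1) (fun (σ : Eq Nat 1 1) => fun (γ : Eq (Eq Nat 1 1) (refl Nat 1) σ) => Eq Nat 1 1) (refl Nat 1) (refl Nat 1) (refl (Eq Nat 1 1) (refl Nat 1))
  ~> refl Nat 1
the term's type:
  Eq Nat 1 1


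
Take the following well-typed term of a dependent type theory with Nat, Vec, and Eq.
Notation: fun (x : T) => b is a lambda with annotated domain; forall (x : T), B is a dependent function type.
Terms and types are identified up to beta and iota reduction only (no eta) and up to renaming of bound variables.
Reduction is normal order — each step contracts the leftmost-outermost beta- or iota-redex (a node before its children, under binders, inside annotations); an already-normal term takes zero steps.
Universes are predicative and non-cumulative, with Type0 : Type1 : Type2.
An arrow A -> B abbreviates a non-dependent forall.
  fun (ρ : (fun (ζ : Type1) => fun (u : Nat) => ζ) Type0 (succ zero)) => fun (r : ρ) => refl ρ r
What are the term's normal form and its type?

normal form:
  fun (ρ : Type0) => fun (ζ : ρ) => refl ρ ζ
inferred type:
  forall (ρ : Type0), forall (ζ : ρ), Eq ρ ζ ζ
observation: 2 normal-order steps normalize the term, beginning with a beta-redex.


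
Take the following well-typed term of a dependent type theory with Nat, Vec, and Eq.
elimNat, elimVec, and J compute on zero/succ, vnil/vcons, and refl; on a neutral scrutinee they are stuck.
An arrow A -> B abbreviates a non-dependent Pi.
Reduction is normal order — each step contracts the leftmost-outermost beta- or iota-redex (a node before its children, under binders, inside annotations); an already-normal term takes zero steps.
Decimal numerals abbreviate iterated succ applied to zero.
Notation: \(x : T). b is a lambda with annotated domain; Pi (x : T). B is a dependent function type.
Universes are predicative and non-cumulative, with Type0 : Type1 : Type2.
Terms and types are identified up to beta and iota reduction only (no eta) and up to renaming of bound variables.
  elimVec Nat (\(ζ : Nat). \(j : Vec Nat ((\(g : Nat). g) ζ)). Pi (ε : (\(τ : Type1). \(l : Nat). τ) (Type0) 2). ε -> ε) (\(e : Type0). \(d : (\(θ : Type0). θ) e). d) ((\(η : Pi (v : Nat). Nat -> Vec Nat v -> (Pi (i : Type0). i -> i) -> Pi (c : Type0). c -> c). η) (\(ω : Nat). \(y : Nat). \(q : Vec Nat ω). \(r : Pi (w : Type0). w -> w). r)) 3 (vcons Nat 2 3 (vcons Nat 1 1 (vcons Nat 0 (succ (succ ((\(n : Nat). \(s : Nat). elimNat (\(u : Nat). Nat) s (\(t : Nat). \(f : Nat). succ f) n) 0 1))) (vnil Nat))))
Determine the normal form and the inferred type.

reduced normal form:
  \(ζ : Type0). \(j : ζ). j
inferred type:
  Pi (ζ : Type0). ζ -> ζ
observation: 20 normal-order steps normalize the term, beginning with an elimVec iota-redex.


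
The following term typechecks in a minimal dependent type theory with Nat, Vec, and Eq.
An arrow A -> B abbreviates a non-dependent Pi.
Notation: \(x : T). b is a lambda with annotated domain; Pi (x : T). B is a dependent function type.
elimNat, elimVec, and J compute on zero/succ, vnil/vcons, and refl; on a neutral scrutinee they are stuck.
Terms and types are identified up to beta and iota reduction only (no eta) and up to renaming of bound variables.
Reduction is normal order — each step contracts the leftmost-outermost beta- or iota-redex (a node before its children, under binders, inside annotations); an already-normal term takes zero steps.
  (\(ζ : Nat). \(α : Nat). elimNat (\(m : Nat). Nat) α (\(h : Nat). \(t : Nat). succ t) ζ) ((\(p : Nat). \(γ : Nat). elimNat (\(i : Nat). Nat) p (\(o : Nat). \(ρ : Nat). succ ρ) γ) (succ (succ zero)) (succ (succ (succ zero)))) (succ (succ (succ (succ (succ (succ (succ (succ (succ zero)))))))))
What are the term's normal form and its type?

normal form:
  succ (succ (succ (succ (succ (succ (succ (succ (succ (succ (succ (succ (succ (succ zero)))))))))))))
inferred type:
  Nat
observation: normalization takes exactly 30 steps under the normal-order strategy.


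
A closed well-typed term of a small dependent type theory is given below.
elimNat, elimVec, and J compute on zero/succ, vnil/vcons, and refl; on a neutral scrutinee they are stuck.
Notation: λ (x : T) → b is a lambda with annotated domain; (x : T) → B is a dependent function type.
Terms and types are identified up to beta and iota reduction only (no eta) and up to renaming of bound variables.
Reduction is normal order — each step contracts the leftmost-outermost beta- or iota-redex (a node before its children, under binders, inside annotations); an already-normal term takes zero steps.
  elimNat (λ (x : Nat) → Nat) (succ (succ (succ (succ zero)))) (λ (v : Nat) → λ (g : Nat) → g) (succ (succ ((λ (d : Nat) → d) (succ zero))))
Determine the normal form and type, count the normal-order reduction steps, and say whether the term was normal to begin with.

resulting normal form:
  succ (succ (succ (succ zero)))
the term's type:
  Nat
normal-order step count: 11
started in normal form: no
first redex: an elimNat iota-redex


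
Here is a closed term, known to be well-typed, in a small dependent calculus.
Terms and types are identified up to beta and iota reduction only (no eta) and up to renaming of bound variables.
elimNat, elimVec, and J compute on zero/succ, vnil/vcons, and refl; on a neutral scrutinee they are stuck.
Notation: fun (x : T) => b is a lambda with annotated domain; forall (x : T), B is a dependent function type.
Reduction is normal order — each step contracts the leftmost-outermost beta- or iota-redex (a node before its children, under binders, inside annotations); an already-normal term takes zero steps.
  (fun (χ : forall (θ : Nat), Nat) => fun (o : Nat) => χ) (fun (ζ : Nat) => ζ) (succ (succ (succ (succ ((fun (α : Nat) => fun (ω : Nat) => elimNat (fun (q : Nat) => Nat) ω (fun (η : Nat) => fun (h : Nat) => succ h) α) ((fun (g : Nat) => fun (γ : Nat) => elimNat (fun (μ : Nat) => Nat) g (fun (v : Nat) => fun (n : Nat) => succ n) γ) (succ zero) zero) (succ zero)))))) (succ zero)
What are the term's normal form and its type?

resulting normal form:
  succ zero
inferred type:
  Nat


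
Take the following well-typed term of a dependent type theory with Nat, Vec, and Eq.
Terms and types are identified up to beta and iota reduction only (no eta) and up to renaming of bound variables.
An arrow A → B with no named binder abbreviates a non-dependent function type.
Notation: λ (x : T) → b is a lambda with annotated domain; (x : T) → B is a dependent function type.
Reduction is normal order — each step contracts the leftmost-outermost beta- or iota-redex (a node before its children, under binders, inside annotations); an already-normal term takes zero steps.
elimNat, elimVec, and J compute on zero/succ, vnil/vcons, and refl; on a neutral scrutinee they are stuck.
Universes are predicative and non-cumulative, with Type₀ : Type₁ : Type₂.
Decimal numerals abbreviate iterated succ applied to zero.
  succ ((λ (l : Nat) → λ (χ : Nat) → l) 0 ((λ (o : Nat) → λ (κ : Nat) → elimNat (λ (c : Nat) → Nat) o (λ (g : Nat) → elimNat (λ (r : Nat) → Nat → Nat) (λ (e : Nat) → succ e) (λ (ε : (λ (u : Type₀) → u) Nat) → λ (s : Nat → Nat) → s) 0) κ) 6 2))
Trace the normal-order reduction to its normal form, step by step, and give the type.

reduction (normal order):
  succ ((λ (l : Nat) → λ (χ : Nat) → l) 0 ((λ (o : Nat) → λ (κ : Nat) → elimNat (λ (c : Nat) → Nat) o (λ (g : Nat) → elimNat (λ (r : Nat) → Nat → Nat) (λ (e : Nat) → succ e) (λ (ε : (λ (u : Type₀) → u) Nat) → λ (s : Nat → Nat) → s) 0) κ) 6 2))
  ~> succ ((λ (l : Nat) → 0) ((λ (χ : Nat) → λ (o : Nat) → elimNat (λ (κ : Nat) → Nat) χ (λ (c : Nat) → elimNat (λ (g : Nat) → Nat → Nat) (λ (r : Nat) → succ r) (λ (e : (λ (ε : Type₀) → ε) Nat) → λ (u : Nat → Nat) → u) 0) o) 6 2))
  ~> 1
the term's type:
  Nat


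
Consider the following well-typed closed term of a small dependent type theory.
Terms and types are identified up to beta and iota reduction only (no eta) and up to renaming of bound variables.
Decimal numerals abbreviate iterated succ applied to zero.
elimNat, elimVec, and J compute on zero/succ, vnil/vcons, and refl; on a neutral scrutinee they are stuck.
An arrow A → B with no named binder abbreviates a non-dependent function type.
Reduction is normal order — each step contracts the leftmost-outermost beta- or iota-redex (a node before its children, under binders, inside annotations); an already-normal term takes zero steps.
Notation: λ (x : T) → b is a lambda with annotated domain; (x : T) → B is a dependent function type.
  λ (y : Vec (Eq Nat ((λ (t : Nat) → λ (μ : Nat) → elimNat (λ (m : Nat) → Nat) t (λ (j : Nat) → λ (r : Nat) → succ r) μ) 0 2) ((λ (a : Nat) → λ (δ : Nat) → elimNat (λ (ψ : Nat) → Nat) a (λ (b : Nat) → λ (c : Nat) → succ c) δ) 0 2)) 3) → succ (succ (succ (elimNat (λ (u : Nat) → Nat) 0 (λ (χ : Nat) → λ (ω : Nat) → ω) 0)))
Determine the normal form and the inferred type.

reduced normal form:
  λ (y : Vec (Eq Nat 2 2) 3) → 3
inferred type:
  Vec (Eq Nat 2 2) 3 → Nat


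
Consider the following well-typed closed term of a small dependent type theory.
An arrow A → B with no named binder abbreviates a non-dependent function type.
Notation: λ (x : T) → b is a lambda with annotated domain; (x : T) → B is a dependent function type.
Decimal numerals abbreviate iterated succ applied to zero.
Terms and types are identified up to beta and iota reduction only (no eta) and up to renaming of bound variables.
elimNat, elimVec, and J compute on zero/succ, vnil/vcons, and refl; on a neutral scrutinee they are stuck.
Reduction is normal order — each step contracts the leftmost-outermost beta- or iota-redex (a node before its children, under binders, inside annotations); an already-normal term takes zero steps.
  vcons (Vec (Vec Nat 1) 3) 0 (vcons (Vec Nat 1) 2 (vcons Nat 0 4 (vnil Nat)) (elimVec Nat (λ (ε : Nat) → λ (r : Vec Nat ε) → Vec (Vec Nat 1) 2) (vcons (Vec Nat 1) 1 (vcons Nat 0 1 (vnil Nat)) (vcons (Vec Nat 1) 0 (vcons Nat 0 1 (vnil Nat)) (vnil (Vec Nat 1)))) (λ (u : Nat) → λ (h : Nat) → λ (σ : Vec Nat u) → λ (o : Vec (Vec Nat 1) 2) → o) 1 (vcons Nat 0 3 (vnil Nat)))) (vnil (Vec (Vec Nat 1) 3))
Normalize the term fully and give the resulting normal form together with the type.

normal form:
  vcons (Vec (Vec Nat 1) 3) 0 (vcons (Vec Nat 1) 2 (vcons Nat 0 4 (vnil Nat)) (vcons (Vec Nat 1) 1 (vcons Nat 0 1 (vnil Nat)) (vcons (Vec Nat 1) 0 (vcons Nat 0 1 (vnil Nat)) (vnil (Vec Nat 1))))) (vnil (Vec (Vec Nat 1) 3))
inferred type:
  Vec (Vec (Vec Nat 1) 3) 1
observation: contracting an elimVec iota-redex first, the term normalizes in 6 steps.


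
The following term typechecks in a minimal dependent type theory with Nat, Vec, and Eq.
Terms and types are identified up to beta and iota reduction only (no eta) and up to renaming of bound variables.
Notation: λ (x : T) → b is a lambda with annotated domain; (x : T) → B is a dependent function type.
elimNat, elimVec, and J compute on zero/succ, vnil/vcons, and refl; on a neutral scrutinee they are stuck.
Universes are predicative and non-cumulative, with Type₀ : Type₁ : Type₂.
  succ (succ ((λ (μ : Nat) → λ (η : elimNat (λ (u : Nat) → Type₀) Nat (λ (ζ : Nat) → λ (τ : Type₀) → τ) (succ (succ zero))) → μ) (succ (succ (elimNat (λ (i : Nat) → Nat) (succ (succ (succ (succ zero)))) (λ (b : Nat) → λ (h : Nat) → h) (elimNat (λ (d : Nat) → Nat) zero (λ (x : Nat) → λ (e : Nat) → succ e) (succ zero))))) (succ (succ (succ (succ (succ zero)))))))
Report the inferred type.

type:
  Nat
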